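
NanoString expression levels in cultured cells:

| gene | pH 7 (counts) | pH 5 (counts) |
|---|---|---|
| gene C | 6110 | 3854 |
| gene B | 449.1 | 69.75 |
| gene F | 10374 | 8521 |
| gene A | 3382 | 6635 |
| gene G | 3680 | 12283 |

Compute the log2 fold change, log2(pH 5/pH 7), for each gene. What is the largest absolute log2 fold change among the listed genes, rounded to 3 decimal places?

2.687

log2(3854/6110) = -0.665  (gene C)
log2(69.75/449.1) = -2.687  (gene B)
log2(8521/10374) = -0.284  (gene F)
log2(6635/3382) = 0.972  (gene A)
log2(12283/3680) = 1.739  (gene G)
The largest magnitude belongs to gene B.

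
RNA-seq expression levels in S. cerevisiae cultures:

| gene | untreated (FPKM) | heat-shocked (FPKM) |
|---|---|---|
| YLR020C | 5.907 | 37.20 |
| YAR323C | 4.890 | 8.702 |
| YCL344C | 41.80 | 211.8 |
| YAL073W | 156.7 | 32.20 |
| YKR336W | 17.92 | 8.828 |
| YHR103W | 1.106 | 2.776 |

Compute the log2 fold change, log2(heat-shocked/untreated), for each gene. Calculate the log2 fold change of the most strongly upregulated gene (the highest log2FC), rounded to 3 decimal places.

log2(37.20/5.907) = 2.655  (YLR020C)
log2(8.702/4.890) = 0.832  (YAR323C)
log2(211.8/41.80) = 2.341  (YCL344C)
log2(32.20/156.7) = -2.283  (YAL073W)
log2(8.828/17.92) = -1.021  (YKR336W)
log2(2.776/1.106) = 1.328  (YHR103W)
YLR020C is most strongly upregulated.

2.655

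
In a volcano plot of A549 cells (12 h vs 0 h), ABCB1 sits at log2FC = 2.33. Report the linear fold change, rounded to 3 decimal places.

5.028

Fold change = 2^(2.33) = 5.0281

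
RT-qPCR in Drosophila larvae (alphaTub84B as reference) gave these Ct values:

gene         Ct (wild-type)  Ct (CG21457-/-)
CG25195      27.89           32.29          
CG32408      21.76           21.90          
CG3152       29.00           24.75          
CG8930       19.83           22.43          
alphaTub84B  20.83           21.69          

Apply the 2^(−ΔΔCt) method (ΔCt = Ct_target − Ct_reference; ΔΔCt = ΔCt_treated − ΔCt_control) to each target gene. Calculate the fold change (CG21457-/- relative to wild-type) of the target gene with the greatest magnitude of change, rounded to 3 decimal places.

CG25195: ΔΔCt = (32.29−21.69) − (27.89−20.83) = 10.60 − 7.06 = 3.54; fold change = 2^-3.54 = 0.086
CG32408: ΔΔCt = (21.90−21.69) − (21.76−20.83) = 0.21 − 0.93 = -0.72; fold change = 2^0.72 = 1.647
CG3152: ΔΔCt = (24.75−21.69) − (29.00−20.83) = 3.06 − 8.17 = -5.11; fold change = 2^5.11 = 34.535
CG8930: ΔΔCt = (22.43−21.69) − (19.83−20.83) = 0.74 − (-1.00) = 1.74; fold change = 2^-1.74 = 0.299
CG3152 has the largest |ΔΔCt| = 5.11.

34.535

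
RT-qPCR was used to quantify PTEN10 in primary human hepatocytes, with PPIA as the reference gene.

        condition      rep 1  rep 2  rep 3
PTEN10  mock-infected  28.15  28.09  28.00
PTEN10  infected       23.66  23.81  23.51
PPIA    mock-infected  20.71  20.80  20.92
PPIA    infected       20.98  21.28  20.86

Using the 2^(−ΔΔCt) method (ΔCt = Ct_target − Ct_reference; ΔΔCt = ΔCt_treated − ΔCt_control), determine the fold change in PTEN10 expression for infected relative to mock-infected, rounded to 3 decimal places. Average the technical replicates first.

Mean Ct: PTEN10 mock-infected 28.080; PTEN10 infected 23.660; PPIA mock-infected 20.810; PPIA infected 21.040
ΔCt(mock-infected) = 28.080 − 20.810 = 7.270
ΔCt(infected) = 23.660 − 21.040 = 2.620
ΔΔCt = 2.620 − 7.270 = -4.650
Fold change = 2^(−(-4.650)) = 2^4.650 = 25.1067

25.107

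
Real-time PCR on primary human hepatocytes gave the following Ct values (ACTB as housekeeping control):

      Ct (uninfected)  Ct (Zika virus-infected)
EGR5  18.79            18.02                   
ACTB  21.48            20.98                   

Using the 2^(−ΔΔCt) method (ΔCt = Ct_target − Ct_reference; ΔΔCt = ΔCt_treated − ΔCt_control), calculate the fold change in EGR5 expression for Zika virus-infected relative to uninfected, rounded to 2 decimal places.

1.21

ΔCt(uninfected) = 18.790 − 21.480 = -2.690
ΔCt(Zika virus-infected) = 18.020 − 20.980 = -2.960
ΔΔCt = -2.960 − (-2.690) = -0.270
Fold change = 2^(−(-0.270)) = 2^0.270 = 1.206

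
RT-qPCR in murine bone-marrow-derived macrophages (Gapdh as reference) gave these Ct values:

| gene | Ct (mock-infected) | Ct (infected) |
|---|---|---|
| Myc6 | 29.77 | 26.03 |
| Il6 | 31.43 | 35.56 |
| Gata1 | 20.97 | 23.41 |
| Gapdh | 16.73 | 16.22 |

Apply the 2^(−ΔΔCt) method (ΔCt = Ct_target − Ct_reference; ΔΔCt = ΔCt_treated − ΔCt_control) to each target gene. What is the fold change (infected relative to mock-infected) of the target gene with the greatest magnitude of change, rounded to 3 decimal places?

0.040

Myc6: ΔΔCt = (26.03−16.22) − (29.77−16.73) = 9.81 − 13.04 = -3.23; fold change = 2^3.23 = 9.383
Il6: ΔΔCt = (35.56−16.22) − (31.43−16.73) = 19.34 − 14.70 = 4.64; fold change = 2^-4.64 = 0.040
Gata1: ΔΔCt = (23.41−16.22) − (20.97−16.73) = 7.19 − 4.24 = 2.95; fold change = 2^-2.95 = 0.129
Il6 has the largest |ΔΔCt| = 4.64.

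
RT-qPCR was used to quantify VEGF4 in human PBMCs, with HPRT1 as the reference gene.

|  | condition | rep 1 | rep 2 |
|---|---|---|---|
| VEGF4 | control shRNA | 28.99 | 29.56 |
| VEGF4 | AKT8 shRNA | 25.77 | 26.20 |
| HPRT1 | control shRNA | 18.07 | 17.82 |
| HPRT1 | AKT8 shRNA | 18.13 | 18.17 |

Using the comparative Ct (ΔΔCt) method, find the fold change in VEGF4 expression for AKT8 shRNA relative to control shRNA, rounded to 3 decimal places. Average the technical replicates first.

Mean Ct: VEGF4 control shRNA 29.275; VEGF4 AKT8 shRNA 25.985; HPRT1 control shRNA 17.945; HPRT1 AKT8 shRNA 18.150
ΔCt(control shRNA) = 29.275 − 17.945 = 11.330
ΔCt(AKT8 shRNA) = 25.985 − 18.150 = 7.835
ΔΔCt = 7.835 − 11.330 = -3.495
Fold change = 2^(−(-3.495)) = 2^3.495 = 11.2746

11.275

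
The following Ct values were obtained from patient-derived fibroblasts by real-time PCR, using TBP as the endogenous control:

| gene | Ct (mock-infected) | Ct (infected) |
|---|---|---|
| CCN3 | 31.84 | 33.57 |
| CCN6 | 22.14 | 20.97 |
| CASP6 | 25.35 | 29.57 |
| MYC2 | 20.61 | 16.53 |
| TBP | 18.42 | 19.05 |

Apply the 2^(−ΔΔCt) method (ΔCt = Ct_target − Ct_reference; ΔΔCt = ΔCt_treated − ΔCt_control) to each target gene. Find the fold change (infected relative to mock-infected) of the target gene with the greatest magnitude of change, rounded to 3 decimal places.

26.173

CCN3: ΔΔCt = (33.57−19.05) − (31.84−18.42) = 14.52 − 13.42 = 1.10; fold change = 2^-1.10 = 0.467
CCN6: ΔΔCt = (20.97−19.05) − (22.14−18.42) = 1.92 − 3.72 = -1.80; fold change = 2^1.80 = 3.482
CASP6: ΔΔCt = (29.57−19.05) − (25.35−18.42) = 10.52 − 6.93 = 3.59; fold change = 2^-3.59 = 0.083
MYC2: ΔΔCt = (16.53−19.05) − (20.61−18.42) = -2.52 − 2.19 = -4.71; fold change = 2^4.71 = 26.173
MYC2 has the largest |ΔΔCt| = 4.71.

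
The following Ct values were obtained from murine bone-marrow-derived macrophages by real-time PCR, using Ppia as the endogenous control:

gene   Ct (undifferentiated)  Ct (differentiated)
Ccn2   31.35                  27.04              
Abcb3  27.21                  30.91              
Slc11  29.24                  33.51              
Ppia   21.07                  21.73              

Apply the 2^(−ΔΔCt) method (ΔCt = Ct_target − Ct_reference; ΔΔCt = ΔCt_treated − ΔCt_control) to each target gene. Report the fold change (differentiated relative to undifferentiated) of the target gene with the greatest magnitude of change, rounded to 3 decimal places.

31.341

Ccn2: ΔΔCt = (27.04−21.73) − (31.35−21.07) = 5.31 − 10.28 = -4.97; fold change = 2^4.97 = 31.341
Abcb3: ΔΔCt = (30.91−21.73) − (27.21−21.07) = 9.18 − 6.14 = 3.04; fold change = 2^-3.04 = 0.122
Slc11: ΔΔCt = (33.51−21.73) − (29.24−21.07) = 11.78 − 8.17 = 3.61; fold change = 2^-3.61 = 0.082
Ccn2 has the largest |ΔΔCt| = 4.97.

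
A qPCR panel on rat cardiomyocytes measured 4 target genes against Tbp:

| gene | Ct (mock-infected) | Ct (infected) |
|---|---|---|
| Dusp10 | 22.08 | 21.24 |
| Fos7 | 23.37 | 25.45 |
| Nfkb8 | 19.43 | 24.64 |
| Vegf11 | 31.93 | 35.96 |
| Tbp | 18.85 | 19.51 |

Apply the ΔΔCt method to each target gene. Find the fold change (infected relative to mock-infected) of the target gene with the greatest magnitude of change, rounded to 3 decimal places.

0.043

Dusp10: ΔΔCt = (21.24−19.51) − (22.08−18.85) = 1.73 − 3.23 = -1.50; fold change = 2^1.50 = 2.828
Fos7: ΔΔCt = (25.45−19.51) − (23.37−18.85) = 5.94 − 4.52 = 1.42; fold change = 2^-1.42 = 0.374
Nfkb8: ΔΔCt = (24.64−19.51) − (19.43−18.85) = 5.13 − 0.58 = 4.55; fold change = 2^-4.55 = 0.043
Vegf11: ΔΔCt = (35.96−19.51) − (31.93−18.85) = 16.45 − 13.08 = 3.37; fold change = 2^-3.37 = 0.097
Nfkb8 has the largest |ΔΔCt| = 4.55.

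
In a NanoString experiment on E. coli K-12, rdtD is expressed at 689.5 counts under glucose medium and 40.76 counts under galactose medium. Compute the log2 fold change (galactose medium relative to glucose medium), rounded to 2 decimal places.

-4.08

Fold change = 40.76 / 689.5 = 0.0591
log2(0.0591) = -4.080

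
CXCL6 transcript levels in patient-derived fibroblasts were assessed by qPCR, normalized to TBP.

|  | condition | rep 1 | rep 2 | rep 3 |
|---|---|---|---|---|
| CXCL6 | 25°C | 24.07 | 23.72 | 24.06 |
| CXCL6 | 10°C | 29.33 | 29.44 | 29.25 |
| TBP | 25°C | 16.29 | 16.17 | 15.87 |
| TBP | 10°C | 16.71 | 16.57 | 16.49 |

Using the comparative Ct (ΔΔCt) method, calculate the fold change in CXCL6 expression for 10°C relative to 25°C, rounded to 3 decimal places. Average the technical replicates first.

0.033

Mean Ct: CXCL6 25°C 23.950; CXCL6 10°C 29.340; TBP 25°C 16.110; TBP 10°C 16.590
ΔCt(25°C) = 23.950 − 16.110 = 7.840
ΔCt(10°C) = 29.340 − 16.590 = 12.750
ΔΔCt = 12.750 − 7.840 = 4.910
Fold change = 2^(−4.910) = 0.0333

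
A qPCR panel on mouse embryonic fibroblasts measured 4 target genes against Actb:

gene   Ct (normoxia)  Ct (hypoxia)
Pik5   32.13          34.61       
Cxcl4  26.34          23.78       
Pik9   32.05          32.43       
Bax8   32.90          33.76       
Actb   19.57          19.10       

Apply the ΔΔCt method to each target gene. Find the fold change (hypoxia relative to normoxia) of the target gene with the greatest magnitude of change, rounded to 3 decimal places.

0.129

Pik5: ΔΔCt = (34.61−19.10) − (32.13−19.57) = 15.51 − 12.56 = 2.95; fold change = 2^-2.95 = 0.129
Cxcl4: ΔΔCt = (23.78−19.10) − (26.34−19.57) = 4.68 − 6.77 = -2.09; fold change = 2^2.09 = 4.257
Pik9: ΔΔCt = (32.43−19.10) − (32.05−19.57) = 13.33 − 12.48 = 0.85; fold change = 2^-0.85 = 0.555
Bax8: ΔΔCt = (33.76−19.10) − (32.90−19.57) = 14.66 − 13.33 = 1.33; fold change = 2^-1.33 = 0.398
Pik5 has the largest |ΔΔCt| = 2.95.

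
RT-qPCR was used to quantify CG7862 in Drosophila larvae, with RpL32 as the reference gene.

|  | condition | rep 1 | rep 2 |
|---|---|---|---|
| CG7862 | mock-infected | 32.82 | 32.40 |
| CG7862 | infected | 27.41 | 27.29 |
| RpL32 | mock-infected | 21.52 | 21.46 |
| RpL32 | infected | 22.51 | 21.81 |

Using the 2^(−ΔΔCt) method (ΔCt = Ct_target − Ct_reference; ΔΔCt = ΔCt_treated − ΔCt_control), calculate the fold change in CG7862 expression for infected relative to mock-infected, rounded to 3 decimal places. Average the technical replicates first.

Mean Ct: CG7862 mock-infected 32.610; CG7862 infected 27.350; RpL32 mock-infected 21.490; RpL32 infected 22.160
ΔCt(mock-infected) = 32.610 − 21.490 = 11.120
ΔCt(infected) = 27.350 − 22.160 = 5.190
ΔΔCt = 5.190 − 11.120 = -5.930
Fold change = 2^(−(-5.930)) = 2^5.930 = 60.9688

60.969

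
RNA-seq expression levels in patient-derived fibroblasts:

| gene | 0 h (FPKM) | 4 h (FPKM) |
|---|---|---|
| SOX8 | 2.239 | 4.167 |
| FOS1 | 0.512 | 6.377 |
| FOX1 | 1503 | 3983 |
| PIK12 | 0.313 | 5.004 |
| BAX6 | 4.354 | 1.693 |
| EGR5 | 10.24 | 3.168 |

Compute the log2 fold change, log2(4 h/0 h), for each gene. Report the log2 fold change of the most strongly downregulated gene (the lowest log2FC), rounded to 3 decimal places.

-1.693

log2(4.167/2.239) = 0.896  (SOX8)
log2(6.377/0.512) = 3.639  (FOS1)
log2(3983/1503) = 1.406  (FOX1)
log2(5.004/0.313) = 3.999  (PIK12)
log2(1.693/4.354) = -1.363  (BAX6)
log2(3.168/10.24) = -1.693  (EGR5)
EGR5 is most strongly downregulated.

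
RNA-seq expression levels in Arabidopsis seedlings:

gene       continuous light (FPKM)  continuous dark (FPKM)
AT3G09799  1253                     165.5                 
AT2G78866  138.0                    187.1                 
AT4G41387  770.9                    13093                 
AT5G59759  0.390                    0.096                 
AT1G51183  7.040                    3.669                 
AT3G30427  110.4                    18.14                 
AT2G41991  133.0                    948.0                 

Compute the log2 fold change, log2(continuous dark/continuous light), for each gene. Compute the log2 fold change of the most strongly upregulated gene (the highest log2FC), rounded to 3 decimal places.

log2(165.5/1253) = -2.920  (AT3G09799)
log2(187.1/138.0) = 0.439  (AT2G78866)
log2(13093/770.9) = 4.086  (AT4G41387)
log2(0.096/0.390) = -2.022  (AT5G59759)
log2(3.669/7.040) = -0.940  (AT1G51183)
log2(18.14/110.4) = -2.605  (AT3G30427)
log2(948.0/133.0) = 2.833  (AT2G41991)
AT4G41387 is most strongly upregulated.

4.086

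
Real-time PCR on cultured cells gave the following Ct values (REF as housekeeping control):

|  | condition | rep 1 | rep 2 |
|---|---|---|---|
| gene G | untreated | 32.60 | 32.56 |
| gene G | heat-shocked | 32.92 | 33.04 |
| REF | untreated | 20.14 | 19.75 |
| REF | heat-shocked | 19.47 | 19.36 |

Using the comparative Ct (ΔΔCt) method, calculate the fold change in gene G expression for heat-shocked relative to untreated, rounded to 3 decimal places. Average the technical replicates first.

Mean Ct: gene G untreated 32.580; gene G heat-shocked 32.980; REF untreated 19.945; REF heat-shocked 19.415
ΔCt(untreated) = 32.580 − 19.945 = 12.635
ΔCt(heat-shocked) = 32.980 − 19.415 = 13.565
ΔΔCt = 13.565 − 12.635 = 0.930
Fold change = 2^(−0.930) = 0.5249

0.525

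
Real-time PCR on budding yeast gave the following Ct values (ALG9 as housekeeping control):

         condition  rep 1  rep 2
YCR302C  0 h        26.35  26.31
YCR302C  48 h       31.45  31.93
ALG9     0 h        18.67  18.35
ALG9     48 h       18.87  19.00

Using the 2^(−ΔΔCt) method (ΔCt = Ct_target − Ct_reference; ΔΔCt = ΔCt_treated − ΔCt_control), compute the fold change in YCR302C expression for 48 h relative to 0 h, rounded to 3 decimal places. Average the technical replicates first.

0.033

Mean Ct: YCR302C 0 h 26.330; YCR302C 48 h 31.690; ALG9 0 h 18.510; ALG9 48 h 18.935
ΔCt(0 h) = 26.330 − 18.510 = 7.820
ΔCt(48 h) = 31.690 − 18.935 = 12.755
ΔΔCt = 12.755 − 7.820 = 4.935
Fold change = 2^(−4.935) = 0.0327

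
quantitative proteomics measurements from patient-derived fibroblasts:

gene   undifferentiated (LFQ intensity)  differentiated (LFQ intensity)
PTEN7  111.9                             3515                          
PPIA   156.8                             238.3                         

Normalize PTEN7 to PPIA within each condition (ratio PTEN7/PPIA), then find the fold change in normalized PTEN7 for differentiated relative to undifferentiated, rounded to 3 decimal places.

PTEN7/PPIA (undifferentiated) = 111.9 / 156.8 = 0.71365
PTEN7/PPIA (differentiated) = 3515 / 238.3 = 14.75
Fold change = 14.75 / 0.71365 = 20.6689

20.669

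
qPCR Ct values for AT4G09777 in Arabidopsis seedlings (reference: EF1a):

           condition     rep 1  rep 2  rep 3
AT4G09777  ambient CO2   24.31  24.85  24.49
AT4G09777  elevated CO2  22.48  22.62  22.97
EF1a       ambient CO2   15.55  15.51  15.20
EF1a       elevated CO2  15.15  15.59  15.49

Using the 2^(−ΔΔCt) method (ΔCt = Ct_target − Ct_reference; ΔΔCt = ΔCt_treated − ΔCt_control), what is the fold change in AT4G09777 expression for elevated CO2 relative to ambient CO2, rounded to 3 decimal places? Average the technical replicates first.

3.605

Mean Ct: AT4G09777 ambient CO2 24.550; AT4G09777 elevated CO2 22.690; EF1a ambient CO2 15.420; EF1a elevated CO2 15.410
ΔCt(ambient CO2) = 24.550 − 15.420 = 9.130
ΔCt(elevated CO2) = 22.690 − 15.410 = 7.280
ΔΔCt = 7.280 − 9.130 = -1.850
Fold change = 2^(−(-1.850)) = 2^1.850 = 3.6050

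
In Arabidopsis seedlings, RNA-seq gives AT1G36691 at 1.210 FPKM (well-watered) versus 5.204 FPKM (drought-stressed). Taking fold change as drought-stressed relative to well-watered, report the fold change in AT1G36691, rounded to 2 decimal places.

4.30

Fold change = 5.204 / 1.210 = 4.301
AT1G36691 is upregulated.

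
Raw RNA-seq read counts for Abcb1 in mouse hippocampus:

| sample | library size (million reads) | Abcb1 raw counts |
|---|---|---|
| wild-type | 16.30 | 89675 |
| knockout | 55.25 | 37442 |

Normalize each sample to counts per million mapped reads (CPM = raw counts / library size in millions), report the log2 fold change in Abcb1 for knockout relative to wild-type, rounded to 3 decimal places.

-3.021

CPM(wild-type) = 89675 / 16.30 = 5501.5337
CPM(knockout) = 37442 / 55.25 = 677.6833
Fold change = 677.6833 / 5501.5337 = 0.12318
log2(0.12318) = -3.0212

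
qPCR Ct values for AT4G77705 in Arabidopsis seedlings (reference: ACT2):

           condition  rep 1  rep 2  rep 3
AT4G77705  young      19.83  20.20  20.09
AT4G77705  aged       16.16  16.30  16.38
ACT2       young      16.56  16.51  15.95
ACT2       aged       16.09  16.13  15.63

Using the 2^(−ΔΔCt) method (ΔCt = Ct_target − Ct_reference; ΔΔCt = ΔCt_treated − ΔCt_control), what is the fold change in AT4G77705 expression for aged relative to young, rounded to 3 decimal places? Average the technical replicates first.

Mean Ct: AT4G77705 young 20.040; AT4G77705 aged 16.280; ACT2 young 16.340; ACT2 aged 15.950
ΔCt(young) = 20.040 − 16.340 = 3.700
ΔCt(aged) = 16.280 − 15.950 = 0.330
ΔΔCt = 0.330 − 3.700 = -3.370
Fold change = 2^(−(-3.370)) = 2^3.370 = 10.3388

10.339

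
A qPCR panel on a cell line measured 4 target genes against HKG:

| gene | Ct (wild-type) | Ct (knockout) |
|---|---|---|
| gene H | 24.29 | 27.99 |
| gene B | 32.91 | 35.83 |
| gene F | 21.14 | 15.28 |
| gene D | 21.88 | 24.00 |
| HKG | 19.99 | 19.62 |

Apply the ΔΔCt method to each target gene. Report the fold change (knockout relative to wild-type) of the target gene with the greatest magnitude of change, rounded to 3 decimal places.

44.942

gene H: ΔΔCt = (27.99−19.62) − (24.29−19.99) = 8.37 − 4.30 = 4.07; fold change = 2^-4.07 = 0.060
gene B: ΔΔCt = (35.83−19.62) − (32.91−19.99) = 16.21 − 12.92 = 3.29; fold change = 2^-3.29 = 0.102
gene F: ΔΔCt = (15.28−19.62) − (21.14−19.99) = -4.34 − 1.15 = -5.49; fold change = 2^5.49 = 44.942
gene D: ΔΔCt = (24.00−19.62) − (21.88−19.99) = 4.38 − 1.89 = 2.49; fold change = 2^-2.49 = 0.178
gene F has the largest |ΔΔCt| = 5.49.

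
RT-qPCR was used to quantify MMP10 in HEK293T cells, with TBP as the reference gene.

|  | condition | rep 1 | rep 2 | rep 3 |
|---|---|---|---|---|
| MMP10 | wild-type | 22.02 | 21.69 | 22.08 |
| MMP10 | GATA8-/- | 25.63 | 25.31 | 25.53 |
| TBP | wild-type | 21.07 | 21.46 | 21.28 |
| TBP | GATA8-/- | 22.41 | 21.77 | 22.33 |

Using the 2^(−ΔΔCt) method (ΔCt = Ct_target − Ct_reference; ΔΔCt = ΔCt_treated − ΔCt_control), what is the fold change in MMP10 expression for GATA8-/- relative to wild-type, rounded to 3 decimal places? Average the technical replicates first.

0.158

Mean Ct: MMP10 wild-type 21.930; MMP10 GATA8-/- 25.490; TBP wild-type 21.270; TBP GATA8-/- 22.170
ΔCt(wild-type) = 21.930 − 21.270 = 0.660
ΔCt(GATA8-/-) = 25.490 − 22.170 = 3.320
ΔΔCt = 3.320 − 0.660 = 2.660
Fold change = 2^(−2.660) = 0.1582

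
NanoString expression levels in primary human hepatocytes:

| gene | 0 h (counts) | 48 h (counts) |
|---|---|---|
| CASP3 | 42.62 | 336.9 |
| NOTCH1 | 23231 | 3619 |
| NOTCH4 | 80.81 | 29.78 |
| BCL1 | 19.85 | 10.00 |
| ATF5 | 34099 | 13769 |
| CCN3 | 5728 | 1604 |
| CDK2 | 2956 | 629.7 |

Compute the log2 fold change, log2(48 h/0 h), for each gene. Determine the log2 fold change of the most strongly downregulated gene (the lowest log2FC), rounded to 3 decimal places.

-2.682

log2(336.9/42.62) = 2.983  (CASP3)
log2(3619/23231) = -2.682  (NOTCH1)
log2(29.78/80.81) = -1.440  (NOTCH4)
log2(10.00/19.85) = -0.989  (BCL1)
log2(13769/34099) = -1.308  (ATF5)
log2(1604/5728) = -1.836  (CCN3)
log2(629.7/2956) = -2.231  (CDK2)
NOTCH1 is most strongly downregulated.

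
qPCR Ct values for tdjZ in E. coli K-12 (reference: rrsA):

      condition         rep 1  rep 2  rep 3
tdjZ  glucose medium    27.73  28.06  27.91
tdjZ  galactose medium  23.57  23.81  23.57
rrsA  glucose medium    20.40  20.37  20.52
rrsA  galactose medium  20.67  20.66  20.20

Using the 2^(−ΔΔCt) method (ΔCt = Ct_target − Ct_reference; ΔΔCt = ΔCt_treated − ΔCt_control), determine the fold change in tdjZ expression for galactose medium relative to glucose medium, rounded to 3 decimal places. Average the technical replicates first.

20.112

Mean Ct: tdjZ glucose medium 27.900; tdjZ galactose medium 23.650; rrsA glucose medium 20.430; rrsA galactose medium 20.510
ΔCt(glucose medium) = 27.900 − 20.430 = 7.470
ΔCt(galactose medium) = 23.650 − 20.510 = 3.140
ΔΔCt = 3.140 − 7.470 = -4.330
Fold change = 2^(−(-4.330)) = 2^4.330 = 20.1122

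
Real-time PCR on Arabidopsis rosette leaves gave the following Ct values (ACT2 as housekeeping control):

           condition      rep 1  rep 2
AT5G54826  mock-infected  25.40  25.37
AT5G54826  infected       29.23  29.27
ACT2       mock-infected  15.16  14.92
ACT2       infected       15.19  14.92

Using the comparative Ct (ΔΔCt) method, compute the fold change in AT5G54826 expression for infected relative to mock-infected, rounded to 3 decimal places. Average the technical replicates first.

0.069

Mean Ct: AT5G54826 mock-infected 25.385; AT5G54826 infected 29.250; ACT2 mock-infected 15.040; ACT2 infected 15.055
ΔCt(mock-infected) = 25.385 − 15.040 = 10.345
ΔCt(infected) = 29.250 − 15.055 = 14.195
ΔΔCt = 14.195 − 10.345 = 3.850
Fold change = 2^(−3.850) = 0.0693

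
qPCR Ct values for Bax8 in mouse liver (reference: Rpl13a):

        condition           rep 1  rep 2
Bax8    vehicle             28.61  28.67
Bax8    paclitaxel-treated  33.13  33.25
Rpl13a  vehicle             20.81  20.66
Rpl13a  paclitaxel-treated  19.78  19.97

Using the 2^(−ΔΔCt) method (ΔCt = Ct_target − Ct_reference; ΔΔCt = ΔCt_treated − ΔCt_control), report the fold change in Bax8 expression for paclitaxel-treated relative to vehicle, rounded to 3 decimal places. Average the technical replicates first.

0.024

Mean Ct: Bax8 vehicle 28.640; Bax8 paclitaxel-treated 33.190; Rpl13a vehicle 20.735; Rpl13a paclitaxel-treated 19.875
ΔCt(vehicle) = 28.640 − 20.735 = 7.905
ΔCt(paclitaxel-treated) = 33.190 − 19.875 = 13.315
ΔΔCt = 13.315 − 7.905 = 5.410
Fold change = 2^(−5.410) = 0.0235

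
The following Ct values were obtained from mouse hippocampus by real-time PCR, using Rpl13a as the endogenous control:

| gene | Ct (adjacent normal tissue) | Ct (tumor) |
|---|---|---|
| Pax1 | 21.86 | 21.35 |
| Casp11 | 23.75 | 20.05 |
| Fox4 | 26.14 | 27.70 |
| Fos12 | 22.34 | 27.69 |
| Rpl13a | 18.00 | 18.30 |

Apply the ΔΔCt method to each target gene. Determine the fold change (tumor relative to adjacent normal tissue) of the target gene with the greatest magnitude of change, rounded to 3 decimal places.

Pax1: ΔΔCt = (21.35−18.30) − (21.86−18.00) = 3.05 − 3.86 = -0.81; fold change = 2^0.81 = 1.753
Casp11: ΔΔCt = (20.05−18.30) − (23.75−18.00) = 1.75 − 5.75 = -4.00; fold change = 2^4.00 = 16.000
Fox4: ΔΔCt = (27.70−18.30) − (26.14−18.00) = 9.40 − 8.14 = 1.26; fold change = 2^-1.26 = 0.418
Fos12: ΔΔCt = (27.69−18.30) − (22.34−18.00) = 9.39 − 4.34 = 5.05; fold change = 2^-5.05 = 0.030
Fos12 has the largest |ΔΔCt| = 5.05.

0.030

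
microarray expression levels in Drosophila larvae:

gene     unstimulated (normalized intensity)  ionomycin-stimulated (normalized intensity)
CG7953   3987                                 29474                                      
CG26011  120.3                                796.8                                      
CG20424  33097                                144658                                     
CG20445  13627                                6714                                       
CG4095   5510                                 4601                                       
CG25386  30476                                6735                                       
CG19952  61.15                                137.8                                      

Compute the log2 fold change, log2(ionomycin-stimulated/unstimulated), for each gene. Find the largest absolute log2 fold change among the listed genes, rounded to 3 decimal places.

2.886

log2(29474/3987) = 2.886  (CG7953)
log2(796.8/120.3) = 2.728  (CG26011)
log2(144658/33097) = 2.128  (CG20424)
log2(6714/13627) = -1.021  (CG20445)
log2(4601/5510) = -0.260  (CG4095)
log2(6735/30476) = -2.178  (CG25386)
log2(137.8/61.15) = 1.172  (CG19952)
The largest magnitude belongs to CG7953.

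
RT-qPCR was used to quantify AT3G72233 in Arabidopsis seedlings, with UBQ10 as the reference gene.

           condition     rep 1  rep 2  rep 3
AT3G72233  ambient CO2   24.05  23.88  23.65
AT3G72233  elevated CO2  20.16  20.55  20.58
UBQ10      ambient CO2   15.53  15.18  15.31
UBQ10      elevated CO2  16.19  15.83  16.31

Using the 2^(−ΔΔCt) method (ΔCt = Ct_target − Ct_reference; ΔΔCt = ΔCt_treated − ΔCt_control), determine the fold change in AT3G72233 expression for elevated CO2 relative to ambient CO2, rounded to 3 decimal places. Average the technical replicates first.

Mean Ct: AT3G72233 ambient CO2 23.860; AT3G72233 elevated CO2 20.430; UBQ10 ambient CO2 15.340; UBQ10 elevated CO2 16.110
ΔCt(ambient CO2) = 23.860 − 15.340 = 8.520
ΔCt(elevated CO2) = 20.430 − 16.110 = 4.320
ΔΔCt = 4.320 − 8.520 = -4.200
Fold change = 2^(−(-4.200)) = 2^4.200 = 18.3792

18.379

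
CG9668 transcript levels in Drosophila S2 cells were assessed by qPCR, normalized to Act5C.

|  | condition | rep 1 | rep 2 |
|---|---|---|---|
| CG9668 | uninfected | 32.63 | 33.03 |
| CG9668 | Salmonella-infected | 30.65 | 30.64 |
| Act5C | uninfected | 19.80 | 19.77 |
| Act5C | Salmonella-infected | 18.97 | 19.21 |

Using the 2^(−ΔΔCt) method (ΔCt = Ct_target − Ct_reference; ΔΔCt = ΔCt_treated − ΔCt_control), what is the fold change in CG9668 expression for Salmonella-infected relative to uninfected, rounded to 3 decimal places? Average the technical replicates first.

Mean Ct: CG9668 uninfected 32.830; CG9668 Salmonella-infected 30.645; Act5C uninfected 19.785; Act5C Salmonella-infected 19.090
ΔCt(uninfected) = 32.830 − 19.785 = 13.045
ΔCt(Salmonella-infected) = 30.645 − 19.090 = 11.555
ΔΔCt = 11.555 − 13.045 = -1.490
Fold change = 2^(−(-1.490)) = 2^1.490 = 2.8089

2.809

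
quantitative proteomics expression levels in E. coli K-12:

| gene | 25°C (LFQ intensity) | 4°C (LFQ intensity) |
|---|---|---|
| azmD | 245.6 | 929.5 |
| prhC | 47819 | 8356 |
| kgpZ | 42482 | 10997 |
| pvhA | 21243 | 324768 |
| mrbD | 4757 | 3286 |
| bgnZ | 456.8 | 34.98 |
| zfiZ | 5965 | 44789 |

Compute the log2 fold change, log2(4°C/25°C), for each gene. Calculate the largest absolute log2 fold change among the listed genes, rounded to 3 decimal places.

3.934

log2(929.5/245.6) = 1.920  (azmD)
log2(8356/47819) = -2.517  (prhC)
log2(10997/42482) = -1.950  (kgpZ)
log2(324768/21243) = 3.934  (pvhA)
log2(3286/4757) = -0.534  (mrbD)
log2(34.98/456.8) = -3.707  (bgnZ)
log2(44789/5965) = 2.909  (zfiZ)
The largest magnitude belongs to pvhA.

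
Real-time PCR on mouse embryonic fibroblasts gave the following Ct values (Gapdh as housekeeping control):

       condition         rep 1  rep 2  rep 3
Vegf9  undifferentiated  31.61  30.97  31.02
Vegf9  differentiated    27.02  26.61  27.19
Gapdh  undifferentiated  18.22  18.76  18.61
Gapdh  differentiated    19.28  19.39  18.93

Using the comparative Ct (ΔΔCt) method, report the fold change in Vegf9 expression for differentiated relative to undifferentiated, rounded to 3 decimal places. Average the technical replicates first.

30.484

Mean Ct: Vegf9 undifferentiated 31.200; Vegf9 differentiated 26.940; Gapdh undifferentiated 18.530; Gapdh differentiated 19.200
ΔCt(undifferentiated) = 31.200 − 18.530 = 12.670
ΔCt(differentiated) = 26.940 − 19.200 = 7.740
ΔΔCt = 7.740 − 12.670 = -4.930
Fold change = 2^(−(-4.930)) = 2^4.930 = 30.4844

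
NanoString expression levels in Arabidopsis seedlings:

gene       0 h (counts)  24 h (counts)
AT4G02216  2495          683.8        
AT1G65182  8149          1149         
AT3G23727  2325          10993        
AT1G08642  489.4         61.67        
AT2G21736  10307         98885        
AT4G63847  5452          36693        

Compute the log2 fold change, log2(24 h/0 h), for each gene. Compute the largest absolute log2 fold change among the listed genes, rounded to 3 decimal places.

log2(683.8/2495) = -1.867  (AT4G02216)
log2(1149/8149) = -2.826  (AT1G65182)
log2(10993/2325) = 2.241  (AT3G23727)
log2(61.67/489.4) = -2.988  (AT1G08642)
log2(98885/10307) = 3.262  (AT2G21736)
log2(36693/5452) = 2.751  (AT4G63847)
The largest magnitude belongs to AT2G21736.

3.262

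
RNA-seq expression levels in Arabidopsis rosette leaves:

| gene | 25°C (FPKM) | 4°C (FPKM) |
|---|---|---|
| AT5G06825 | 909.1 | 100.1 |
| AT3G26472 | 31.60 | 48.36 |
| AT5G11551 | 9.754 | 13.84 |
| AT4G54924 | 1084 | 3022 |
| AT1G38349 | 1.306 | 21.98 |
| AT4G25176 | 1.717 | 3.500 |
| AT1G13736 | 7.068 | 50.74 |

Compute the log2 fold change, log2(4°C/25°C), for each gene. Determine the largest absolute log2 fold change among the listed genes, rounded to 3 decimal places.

4.073

log2(100.1/909.1) = -3.183  (AT5G06825)
log2(48.36/31.60) = 0.614  (AT3G26472)
log2(13.84/9.754) = 0.505  (AT5G11551)
log2(3022/1084) = 1.479  (AT4G54924)
log2(21.98/1.306) = 4.073  (AT1G38349)
log2(3.500/1.717) = 1.027  (AT4G25176)
log2(50.74/7.068) = 2.844  (AT1G13736)
The largest magnitude belongs to AT1G38349.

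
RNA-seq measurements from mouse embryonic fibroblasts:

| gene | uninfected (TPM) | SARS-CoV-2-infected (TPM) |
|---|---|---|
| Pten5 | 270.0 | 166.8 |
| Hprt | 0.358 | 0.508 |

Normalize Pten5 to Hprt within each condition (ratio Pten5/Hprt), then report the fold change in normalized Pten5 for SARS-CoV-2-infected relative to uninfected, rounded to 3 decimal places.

Pten5/Hprt (uninfected) = 270.0 / 0.358 = 754.19
Pten5/Hprt (SARS-CoV-2-infected) = 166.8 / 0.508 = 328.35
Fold change = 328.35 / 754.19 = 0.4354

0.435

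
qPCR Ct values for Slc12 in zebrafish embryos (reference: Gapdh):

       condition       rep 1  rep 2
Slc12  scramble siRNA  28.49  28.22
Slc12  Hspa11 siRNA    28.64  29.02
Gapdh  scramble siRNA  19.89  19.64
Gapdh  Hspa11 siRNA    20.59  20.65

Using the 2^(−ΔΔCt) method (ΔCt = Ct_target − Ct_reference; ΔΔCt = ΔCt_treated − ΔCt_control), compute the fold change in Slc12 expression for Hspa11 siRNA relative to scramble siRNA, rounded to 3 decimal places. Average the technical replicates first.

1.301

Mean Ct: Slc12 scramble siRNA 28.355; Slc12 Hspa11 siRNA 28.830; Gapdh scramble siRNA 19.765; Gapdh Hspa11 siRNA 20.620
ΔCt(scramble siRNA) = 28.355 − 19.765 = 8.590
ΔCt(Hspa11 siRNA) = 28.830 − 20.620 = 8.210
ΔΔCt = 8.210 − 8.590 = -0.380
Fold change = 2^(−(-0.380)) = 2^0.380 = 1.3013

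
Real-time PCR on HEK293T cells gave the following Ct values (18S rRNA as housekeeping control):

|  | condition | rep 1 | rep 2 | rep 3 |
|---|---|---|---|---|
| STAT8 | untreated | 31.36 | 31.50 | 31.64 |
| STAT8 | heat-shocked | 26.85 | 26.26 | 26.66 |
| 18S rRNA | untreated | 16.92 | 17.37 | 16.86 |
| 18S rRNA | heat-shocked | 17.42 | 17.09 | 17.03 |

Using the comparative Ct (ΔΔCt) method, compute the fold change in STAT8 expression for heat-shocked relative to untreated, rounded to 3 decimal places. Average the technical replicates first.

Mean Ct: STAT8 untreated 31.500; STAT8 heat-shocked 26.590; 18S rRNA untreated 17.050; 18S rRNA heat-shocked 17.180
ΔCt(untreated) = 31.500 − 17.050 = 14.450
ΔCt(heat-shocked) = 26.590 − 17.180 = 9.410
ΔΔCt = 9.410 − 14.450 = -5.040
Fold change = 2^(−(-5.040)) = 2^5.040 = 32.8996

32.900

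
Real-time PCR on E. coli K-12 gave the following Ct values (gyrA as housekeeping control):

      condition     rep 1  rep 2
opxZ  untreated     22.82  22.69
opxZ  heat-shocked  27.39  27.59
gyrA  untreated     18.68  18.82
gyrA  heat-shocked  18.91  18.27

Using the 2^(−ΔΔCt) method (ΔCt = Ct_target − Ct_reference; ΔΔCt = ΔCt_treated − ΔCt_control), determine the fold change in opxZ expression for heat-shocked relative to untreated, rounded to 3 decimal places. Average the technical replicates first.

Mean Ct: opxZ untreated 22.755; opxZ heat-shocked 27.490; gyrA untreated 18.750; gyrA heat-shocked 18.590
ΔCt(untreated) = 22.755 − 18.750 = 4.005
ΔCt(heat-shocked) = 27.490 − 18.590 = 8.900
ΔΔCt = 8.900 − 4.005 = 4.895
Fold change = 2^(−4.895) = 0.0336

0.034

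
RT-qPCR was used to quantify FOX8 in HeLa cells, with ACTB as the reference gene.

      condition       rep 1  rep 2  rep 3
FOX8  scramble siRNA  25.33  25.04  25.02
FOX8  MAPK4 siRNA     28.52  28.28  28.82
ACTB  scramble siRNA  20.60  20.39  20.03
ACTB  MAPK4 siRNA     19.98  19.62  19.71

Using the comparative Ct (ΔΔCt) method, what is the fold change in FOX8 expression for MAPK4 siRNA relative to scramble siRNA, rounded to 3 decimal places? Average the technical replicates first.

0.063

Mean Ct: FOX8 scramble siRNA 25.130; FOX8 MAPK4 siRNA 28.540; ACTB scramble siRNA 20.340; ACTB MAPK4 siRNA 19.770
ΔCt(scramble siRNA) = 25.130 − 20.340 = 4.790
ΔCt(MAPK4 siRNA) = 28.540 − 19.770 = 8.770
ΔΔCt = 8.770 − 4.790 = 3.980
Fold change = 2^(−3.980) = 0.0634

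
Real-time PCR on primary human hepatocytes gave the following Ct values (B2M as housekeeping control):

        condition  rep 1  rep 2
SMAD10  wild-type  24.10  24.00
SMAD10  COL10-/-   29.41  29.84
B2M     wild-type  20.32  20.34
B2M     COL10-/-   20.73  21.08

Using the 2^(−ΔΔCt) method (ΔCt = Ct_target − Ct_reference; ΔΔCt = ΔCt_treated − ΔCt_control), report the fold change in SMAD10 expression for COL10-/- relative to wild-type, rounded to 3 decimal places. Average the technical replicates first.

Mean Ct: SMAD10 wild-type 24.050; SMAD10 COL10-/- 29.625; B2M wild-type 20.330; B2M COL10-/- 20.905
ΔCt(wild-type) = 24.050 − 20.330 = 3.720
ΔCt(COL10-/-) = 29.625 − 20.905 = 8.720
ΔΔCt = 8.720 − 3.720 = 5.000
Fold change = 2^(−5.000) = 0.0313

0.031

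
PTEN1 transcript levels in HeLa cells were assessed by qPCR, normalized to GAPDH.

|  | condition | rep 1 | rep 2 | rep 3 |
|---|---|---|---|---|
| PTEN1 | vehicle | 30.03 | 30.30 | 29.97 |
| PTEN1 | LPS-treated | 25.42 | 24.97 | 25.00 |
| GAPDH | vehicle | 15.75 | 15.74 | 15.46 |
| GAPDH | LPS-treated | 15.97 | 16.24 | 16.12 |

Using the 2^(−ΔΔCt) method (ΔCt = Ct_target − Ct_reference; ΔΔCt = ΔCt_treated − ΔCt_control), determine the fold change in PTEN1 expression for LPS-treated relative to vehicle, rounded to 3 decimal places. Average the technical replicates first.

43.111

Mean Ct: PTEN1 vehicle 30.100; PTEN1 LPS-treated 25.130; GAPDH vehicle 15.650; GAPDH LPS-treated 16.110
ΔCt(vehicle) = 30.100 − 15.650 = 14.450
ΔCt(LPS-treated) = 25.130 − 16.110 = 9.020
ΔΔCt = 9.020 − 14.450 = -5.430
Fold change = 2^(−(-5.430)) = 2^5.430 = 43.1115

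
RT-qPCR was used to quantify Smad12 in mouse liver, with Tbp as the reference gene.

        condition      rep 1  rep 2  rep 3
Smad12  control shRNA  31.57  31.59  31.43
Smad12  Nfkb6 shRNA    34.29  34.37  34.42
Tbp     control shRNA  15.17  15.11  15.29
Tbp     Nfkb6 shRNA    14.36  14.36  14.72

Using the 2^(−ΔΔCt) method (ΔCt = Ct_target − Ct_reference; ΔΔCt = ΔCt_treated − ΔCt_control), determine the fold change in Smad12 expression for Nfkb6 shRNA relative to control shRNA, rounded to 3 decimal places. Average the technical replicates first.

Mean Ct: Smad12 control shRNA 31.530; Smad12 Nfkb6 shRNA 34.360; Tbp control shRNA 15.190; Tbp Nfkb6 shRNA 14.480
ΔCt(control shRNA) = 31.530 − 15.190 = 16.340
ΔCt(Nfkb6 shRNA) = 34.360 − 14.480 = 19.880
ΔΔCt = 19.880 − 16.340 = 3.540
Fold change = 2^(−3.540) = 0.0860

0.086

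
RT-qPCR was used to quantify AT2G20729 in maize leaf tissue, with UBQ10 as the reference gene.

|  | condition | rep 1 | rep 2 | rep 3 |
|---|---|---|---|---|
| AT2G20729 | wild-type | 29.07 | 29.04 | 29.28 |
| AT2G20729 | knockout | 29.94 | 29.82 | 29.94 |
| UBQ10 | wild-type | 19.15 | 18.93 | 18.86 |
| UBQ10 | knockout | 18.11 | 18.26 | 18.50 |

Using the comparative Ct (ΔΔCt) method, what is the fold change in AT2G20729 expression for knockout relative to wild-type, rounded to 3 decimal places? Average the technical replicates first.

Mean Ct: AT2G20729 wild-type 29.130; AT2G20729 knockout 29.900; UBQ10 wild-type 18.980; UBQ10 knockout 18.290
ΔCt(wild-type) = 29.130 − 18.980 = 10.150
ΔCt(knockout) = 29.900 − 18.290 = 11.610
ΔΔCt = 11.610 − 10.150 = 1.460
Fold change = 2^(−1.460) = 0.3635

0.363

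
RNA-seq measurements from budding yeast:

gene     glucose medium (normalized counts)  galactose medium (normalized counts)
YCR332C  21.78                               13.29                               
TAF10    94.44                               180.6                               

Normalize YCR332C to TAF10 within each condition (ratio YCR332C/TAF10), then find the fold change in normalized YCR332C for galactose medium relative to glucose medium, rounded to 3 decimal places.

0.319

YCR332C/TAF10 (glucose medium) = 21.78 / 94.44 = 0.23062
YCR332C/TAF10 (galactose medium) = 13.29 / 180.6 = 0.073588
Fold change = 0.073588 / 0.23062 = 0.3191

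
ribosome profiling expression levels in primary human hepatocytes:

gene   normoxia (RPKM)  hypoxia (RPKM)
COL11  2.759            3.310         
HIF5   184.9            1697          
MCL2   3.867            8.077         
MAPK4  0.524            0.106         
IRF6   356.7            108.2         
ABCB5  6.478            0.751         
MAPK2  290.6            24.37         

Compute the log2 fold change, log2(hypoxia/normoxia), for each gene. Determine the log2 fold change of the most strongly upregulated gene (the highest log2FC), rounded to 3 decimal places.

3.198

log2(3.310/2.759) = 0.263  (COL11)
log2(1697/184.9) = 3.198  (HIF5)
log2(8.077/3.867) = 1.063  (MCL2)
log2(0.106/0.524) = -2.306  (MAPK4)
log2(108.2/356.7) = -1.721  (IRF6)
log2(0.751/6.478) = -3.109  (ABCB5)
log2(24.37/290.6) = -3.576  (MAPK2)
HIF5 is most strongly upregulated.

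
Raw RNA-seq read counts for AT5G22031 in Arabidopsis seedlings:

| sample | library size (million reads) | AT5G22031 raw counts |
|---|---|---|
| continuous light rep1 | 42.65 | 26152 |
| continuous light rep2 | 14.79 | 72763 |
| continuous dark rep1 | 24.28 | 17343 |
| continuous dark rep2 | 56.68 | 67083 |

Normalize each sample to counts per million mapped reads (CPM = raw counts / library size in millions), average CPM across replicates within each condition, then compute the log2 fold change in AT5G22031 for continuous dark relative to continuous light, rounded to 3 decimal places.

-1.544

CPM(continuous light rep1) = 26152 / 42.65 = 613.1770
CPM(continuous light rep2) = 72763 / 14.79 = 4919.7431
CPM(continuous dark rep1) = 17343 / 24.28 = 714.2916
CPM(continuous dark rep2) = 67083 / 56.68 = 1183.5392
mean CPM(continuous light) = 2766.4600; mean CPM(continuous dark) = 948.9154
Fold change = 948.9154 / 2766.4600 = 0.34301
log2(0.34301) = -1.5437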